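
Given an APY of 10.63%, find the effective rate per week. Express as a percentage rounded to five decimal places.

0.19446%

The per-week rate i satisfies (1 + i)^52 = 1 + 0.1063.
i = 1.1063^(1/52) − 1 = 0.0019446 = 0.19446%.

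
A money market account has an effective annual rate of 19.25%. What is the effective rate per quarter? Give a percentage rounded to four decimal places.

4.4996%

The per-quarter rate i satisfies (1 + i)^4 = 1 + 0.1925.
i = 1.1925^(1/4) − 1 = 0.0449959 = 4.4996%.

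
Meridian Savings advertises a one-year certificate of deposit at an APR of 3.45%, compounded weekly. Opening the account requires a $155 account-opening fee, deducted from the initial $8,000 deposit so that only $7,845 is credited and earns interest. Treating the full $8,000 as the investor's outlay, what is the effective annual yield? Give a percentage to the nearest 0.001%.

1.504%

Value after one year: 7,845 × (1 + 0.0345/52)^52 = 7,845 × 1.035090 = $8,120.28.
Effective yield on the $8,000 outlay: 8,120.28 / 8,000 − 1 = 0.015035 = 1.504%.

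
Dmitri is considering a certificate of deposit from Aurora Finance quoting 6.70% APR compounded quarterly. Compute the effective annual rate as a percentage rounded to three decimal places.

6.870%

EAR = (1 + 0.0670/4)^4 − 1.
= (1 + 0.016750)^4 − 1 = 1.068702 − 1 = 6.870%.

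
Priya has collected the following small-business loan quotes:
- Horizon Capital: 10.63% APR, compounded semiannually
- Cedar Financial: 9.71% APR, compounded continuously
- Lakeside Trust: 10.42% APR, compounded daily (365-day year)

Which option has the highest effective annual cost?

Horizon Capital: (1 + 0.1063/2)^2 − 1 = 10.912%
Cedar Financial: e^0.0971 − 1 = 10.197%
Lakeside Trust: (1 + 0.1042/365)^365 − 1 = 10.981%
The highest effective annual rate is Lakeside Trust at 10.981%.

Lakeside Trust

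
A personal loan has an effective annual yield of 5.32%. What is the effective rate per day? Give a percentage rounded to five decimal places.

The per-day rate i satisfies (1 + i)^365 = 1 + 0.0532.
i = 1.0532^(1/365) − 1 = 0.0001420 = 0.01420%.

0.01420%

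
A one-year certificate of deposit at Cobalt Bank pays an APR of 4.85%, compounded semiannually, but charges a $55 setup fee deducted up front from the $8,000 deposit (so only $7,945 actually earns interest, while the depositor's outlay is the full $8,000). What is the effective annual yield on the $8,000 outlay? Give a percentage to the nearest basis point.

4.19%

Value after one year: 7,945 × (1 + 0.0485/2)^2 = 7,945 × 1.049088 = $8,335.00.
Effective yield on the $8,000 outlay: 8,335.00 / 8,000 − 1 = 0.041876 = 4.19%.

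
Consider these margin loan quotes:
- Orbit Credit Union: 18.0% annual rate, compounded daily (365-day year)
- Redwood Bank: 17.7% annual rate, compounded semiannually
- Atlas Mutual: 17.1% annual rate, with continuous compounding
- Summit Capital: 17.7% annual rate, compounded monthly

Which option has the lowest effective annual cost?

Redwood Bank

Orbit Credit Union: (1 + 0.180/365)^365 − 1 = 19.716%
Redwood Bank: (1 + 0.177/2)^2 − 1 = 18.483%
Atlas Mutual: e^0.171 − 1 = 18.649%
Summit Capital: (1 + 0.177/12)^12 − 1 = 19.209%
The lowest effective annual rate is Redwood Bank at 18.483%.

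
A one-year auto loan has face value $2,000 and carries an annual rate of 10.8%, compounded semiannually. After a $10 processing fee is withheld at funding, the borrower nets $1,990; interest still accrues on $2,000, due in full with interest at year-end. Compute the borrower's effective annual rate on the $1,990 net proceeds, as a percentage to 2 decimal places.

11.65%

Amount owed after one year: 2,000 × (1 + 0.108/2)^2 = 2,000 × 1.110916 = $2,221.83.
Effective rate on net proceeds: 2,221.83 / 1,990 − 1 = 0.116498 = 11.65%.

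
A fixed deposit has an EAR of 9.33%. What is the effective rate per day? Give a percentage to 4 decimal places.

The per-day rate i satisfies (1 + i)^365 = 1 + 0.0933.
i = 1.0933^(1/365) − 1 = 0.0002444 = 0.0244%.

0.0244%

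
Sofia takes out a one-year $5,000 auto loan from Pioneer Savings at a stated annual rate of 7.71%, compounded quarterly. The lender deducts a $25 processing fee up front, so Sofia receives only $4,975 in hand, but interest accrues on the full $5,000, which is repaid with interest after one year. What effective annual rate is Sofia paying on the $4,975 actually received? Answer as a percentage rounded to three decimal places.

Amount owed after one year: 5,000 × (1 + 0.0771/4)^4 = 5,000 × 1.079358 = $5,396.79.
Effective rate on net proceeds: 5,396.79 / 4,975 − 1 = 0.084782 = 8.478%.

8.478%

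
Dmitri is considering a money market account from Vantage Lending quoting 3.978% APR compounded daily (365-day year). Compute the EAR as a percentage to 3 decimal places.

EAR = (1 + 0.03978/365)^365 − 1.
= (1 + 0.000109)^365 − 1 = 1.040580 − 1 = 4.058%.

4.058%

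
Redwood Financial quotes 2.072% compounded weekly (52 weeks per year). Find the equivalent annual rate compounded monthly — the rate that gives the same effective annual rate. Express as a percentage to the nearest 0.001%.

2.073%

EAR = (1 + 0.02072/52)^52 − 1 = 0.020932.
Solve (1 + r/12)^12 = 1.020932: r/12 = 1.020932^(1/12) − 1 = 0.001728, so r = 0.020734 = 2.073%.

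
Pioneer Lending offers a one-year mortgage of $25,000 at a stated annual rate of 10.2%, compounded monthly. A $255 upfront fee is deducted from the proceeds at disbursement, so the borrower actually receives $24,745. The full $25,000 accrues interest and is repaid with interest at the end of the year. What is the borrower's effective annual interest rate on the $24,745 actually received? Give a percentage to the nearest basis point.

11.83%

Amount owed after one year: 25,000 × (1 + 0.102/12)^12 = 25,000 × 1.106906 = $27,672.66.
Effective rate on net proceeds: 27,672.66 / 24,745 − 1 = 0.118313 = 11.83%.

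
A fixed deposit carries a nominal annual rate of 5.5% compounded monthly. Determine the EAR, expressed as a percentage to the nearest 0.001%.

5.641%

EAR = (1 + 0.055/12)^12 − 1.
= (1 + 0.004583)^12 − 1 = 1.056408 − 1 = 5.641%.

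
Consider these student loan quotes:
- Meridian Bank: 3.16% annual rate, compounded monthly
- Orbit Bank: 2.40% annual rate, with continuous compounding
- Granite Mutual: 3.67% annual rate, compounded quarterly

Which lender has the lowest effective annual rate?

Meridian Bank: (1 + 0.0316/12)^12 − 1 = 3.206%
Orbit Bank: e^0.0240 − 1 = 2.429%
Granite Mutual: (1 + 0.0367/4)^4 − 1 = 3.721%
The lowest effective annual rate is Orbit Bank at 2.429%.

Orbit Bank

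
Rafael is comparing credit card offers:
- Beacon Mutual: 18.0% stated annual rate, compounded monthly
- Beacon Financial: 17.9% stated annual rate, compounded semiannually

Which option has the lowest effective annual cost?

Beacon Financial

Beacon Mutual: (1 + 0.180/12)^12 − 1 = 19.562%
Beacon Financial: (1 + 0.179/2)^2 − 1 = 18.701%
The lowest effective annual rate is Beacon Financial at 18.701%.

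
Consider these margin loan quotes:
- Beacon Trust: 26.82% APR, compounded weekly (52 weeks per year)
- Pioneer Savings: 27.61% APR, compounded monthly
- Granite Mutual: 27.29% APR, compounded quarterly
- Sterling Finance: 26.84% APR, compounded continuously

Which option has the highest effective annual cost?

Pioneer Savings

Beacon Trust: (1 + 0.2682/52)^52 − 1 = 30.671%
Pioneer Savings: (1 + 0.2761/12)^12 − 1 = 31.386%
Granite Mutual: (1 + 0.2729/4)^4 − 1 = 30.212%
Sterling Finance: e^0.2684 − 1 = 30.787%
The highest effective annual rate is Pioneer Savings at 31.386%.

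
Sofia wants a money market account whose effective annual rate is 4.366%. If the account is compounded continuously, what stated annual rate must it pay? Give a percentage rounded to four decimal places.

Continuous: nominal r satisfies e^r − 1 = 0.04366.
r = ln(1 + 0.04366) = ln(1.04366) = 0.042734 = 4.2734%.

4.2734%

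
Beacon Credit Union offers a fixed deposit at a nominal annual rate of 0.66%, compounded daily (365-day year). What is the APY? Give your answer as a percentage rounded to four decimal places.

0.6622%

EAR = (1 + 0.0066/365)^365 − 1.
= 1.006622 − 1 = 0.6622%.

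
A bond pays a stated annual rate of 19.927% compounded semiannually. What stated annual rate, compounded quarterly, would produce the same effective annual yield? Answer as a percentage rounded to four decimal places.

19.4539%

EAR = (1 + 0.19927/2)^2 − 1 = 0.209197.
Solve (1 + r/4)^4 = 1.209197: r/4 = 1.209197^(1/4) − 1 = 0.048635, so r = 0.194539 = 19.4539%.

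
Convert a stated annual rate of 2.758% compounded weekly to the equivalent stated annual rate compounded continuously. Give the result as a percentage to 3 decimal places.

2.757%

EAR = (1 + 0.02758/52)^52 − 1 = 0.027956.
Equivalent continuous rate: r = ln(1 + 0.027956) = 0.027573 = 2.757%.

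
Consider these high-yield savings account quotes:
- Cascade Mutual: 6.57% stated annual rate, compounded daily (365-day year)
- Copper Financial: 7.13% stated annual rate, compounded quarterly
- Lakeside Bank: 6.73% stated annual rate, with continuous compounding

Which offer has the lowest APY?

Cascade Mutual: (1 + 0.0657/365)^365 − 1 = 6.790%
Copper Financial: (1 + 0.0713/4)^4 − 1 = 7.323%
Lakeside Bank: e^0.0673 − 1 = 6.962%
The lowest effective annual rate is Cascade Mutual at 6.790%.

Cascade Mutual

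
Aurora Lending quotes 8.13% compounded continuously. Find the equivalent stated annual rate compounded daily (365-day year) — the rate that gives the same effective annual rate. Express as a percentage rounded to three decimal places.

8.131%

EAR under continuous compounding: e^0.0813 − 1 = 0.084696.
Solve (1 + r/365)^365 = 1.084696: r/365 = 1.084696^(1/365) − 1 = 0.000223, so r = 0.081309 = 8.131%.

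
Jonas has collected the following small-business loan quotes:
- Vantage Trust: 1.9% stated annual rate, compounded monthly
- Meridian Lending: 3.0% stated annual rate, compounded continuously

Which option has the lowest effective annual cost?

Vantage Trust: (1 + 0.019/12)^12 − 1 = 1.917%
Meridian Lending: e^0.030 − 1 = 3.045%
The lowest effective annual rate is Vantage Trust at 1.917%.

Vantage Trust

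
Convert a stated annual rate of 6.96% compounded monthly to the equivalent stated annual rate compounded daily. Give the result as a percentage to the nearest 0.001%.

6.941%

EAR = (1 + 0.0696/12)^12 − 1 = 0.071864.
Solve (1 + r/365)^365 = 1.071864: r/365 = 1.071864^(1/365) − 1 = 0.000190, so r = 0.069406 = 6.941%.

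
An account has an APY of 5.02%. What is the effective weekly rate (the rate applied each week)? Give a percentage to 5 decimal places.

0.09424%

The per-week rate i satisfies (1 + i)^52 = 1 + 0.0502.
i = 1.0502^(1/52) − 1 = 0.0009424 = 0.09424%.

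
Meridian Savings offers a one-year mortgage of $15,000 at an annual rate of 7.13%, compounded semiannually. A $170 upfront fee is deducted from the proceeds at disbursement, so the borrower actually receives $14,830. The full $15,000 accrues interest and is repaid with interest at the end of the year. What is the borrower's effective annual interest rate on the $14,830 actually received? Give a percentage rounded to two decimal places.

Amount owed after one year: 15,000 × (1 + 0.0713/2)^2 = 15,000 × 1.072571 = $16,088.56.
Effective rate on net proceeds: 16,088.56 / 14,830 − 1 = 0.084866 = 8.49%.

8.49%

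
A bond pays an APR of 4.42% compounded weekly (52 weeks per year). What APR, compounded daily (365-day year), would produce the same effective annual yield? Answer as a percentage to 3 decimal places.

4.418%

EAR = (1 + 0.0442/52)^52 − 1 = 0.045172.
Solve (1 + r/365)^365 = 1.045172: r/365 = 1.045172^(1/365) − 1 = 0.000121, so r = 0.044184 = 4.418%.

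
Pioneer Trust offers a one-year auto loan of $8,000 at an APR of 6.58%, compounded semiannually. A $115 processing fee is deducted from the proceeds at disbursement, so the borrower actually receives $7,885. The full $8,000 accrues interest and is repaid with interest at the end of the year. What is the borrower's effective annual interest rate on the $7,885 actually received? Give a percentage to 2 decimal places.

8.24%

Amount owed after one year: 8,000 × (1 + 0.0658/2)^2 = 8,000 × 1.066882 = $8,535.06.
Effective rate on net proceeds: 8,535.06 / 7,885 − 1 = 0.082443 = 8.24%.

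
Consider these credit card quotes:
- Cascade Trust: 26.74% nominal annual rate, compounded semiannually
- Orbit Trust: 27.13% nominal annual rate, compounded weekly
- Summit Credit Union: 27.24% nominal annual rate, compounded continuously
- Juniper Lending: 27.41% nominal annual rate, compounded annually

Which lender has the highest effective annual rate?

Cascade Trust: (1 + 0.2674/2)^2 − 1 = 28.528%
Orbit Trust: (1 + 0.2713/52)^52 − 1 = 31.074%
Summit Credit Union: e^0.2724 − 1 = 31.311%
Juniper Lending: compounded annually, EAR = 27.410%
The highest effective annual rate is Summit Credit Union at 31.311%.

Summit Credit Union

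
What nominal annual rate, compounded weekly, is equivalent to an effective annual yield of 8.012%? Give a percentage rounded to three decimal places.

(1 + r/52)^52 − 1 = 0.08012, so 1 + r/52 = 1.08012^(1/52).
r/52 = 0.001483, so r = 0.077129 = 7.713%.

7.713%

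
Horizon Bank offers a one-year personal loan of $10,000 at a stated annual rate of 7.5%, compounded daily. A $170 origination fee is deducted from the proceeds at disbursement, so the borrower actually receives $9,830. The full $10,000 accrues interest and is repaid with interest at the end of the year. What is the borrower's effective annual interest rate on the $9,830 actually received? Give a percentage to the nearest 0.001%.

9.652%

Amount owed after one year: 10,000 × (1 + 0.075/365)^365 = 10,000 × 1.077876 = $10,778.76.
Effective rate on net proceeds: 10,778.76 / 9,830 − 1 = 0.096517 = 9.652%.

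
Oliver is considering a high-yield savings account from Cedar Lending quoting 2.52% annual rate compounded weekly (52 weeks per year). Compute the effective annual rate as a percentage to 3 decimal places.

2.551%

EAR = (1 + 0.0252/52)^52 − 1.
= (1 + 0.000485)^52 − 1 = 1.025514 − 1 = 2.551%.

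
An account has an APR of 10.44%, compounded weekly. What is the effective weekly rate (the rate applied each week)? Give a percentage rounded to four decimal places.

0.2008%

With a nominal annual rate compounded weekly, the periodic rate is the nominal rate divided by 52.
i = 0.1044 / 52 = 0.0020077 = 0.2008%.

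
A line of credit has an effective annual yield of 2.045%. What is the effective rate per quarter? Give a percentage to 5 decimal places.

0.50738%

The per-quarter rate i satisfies (1 + i)^4 = 1 + 0.02045.
i = 1.02045^(1/4) − 1 = 0.0050738 = 0.50738%.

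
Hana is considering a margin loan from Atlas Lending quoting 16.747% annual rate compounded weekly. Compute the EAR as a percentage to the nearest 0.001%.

EAR = (1 + 0.16747/52)^52 − 1.
= (1 + 0.003221)^52 − 1 = 1.181992 − 1 = 18.199%.

18.199%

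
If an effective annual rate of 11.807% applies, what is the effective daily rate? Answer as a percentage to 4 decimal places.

0.0306%

The per-day rate i satisfies (1 + i)^365 = 1 + 0.11807.
i = 1.11807^(1/365) − 1 = 0.0003058 = 0.0306%.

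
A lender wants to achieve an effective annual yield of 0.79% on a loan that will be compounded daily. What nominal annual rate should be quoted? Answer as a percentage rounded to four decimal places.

0.7869%

(1 + r/365)^365 − 1 = 0.0079, so 1 + r/365 = 1.0079^(1/365).
r/365 = 0.000022, so r = 0.007869 = 0.7869%.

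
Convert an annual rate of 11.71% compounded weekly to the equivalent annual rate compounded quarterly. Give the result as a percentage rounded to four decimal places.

11.8695%

EAR = (1 + 0.1171/52)^52 − 1 = 0.124084.
Solve (1 + r/4)^4 = 1.124084: r/4 = 1.124084^(1/4) − 1 = 0.029674, so r = 0.118695 = 11.8695%.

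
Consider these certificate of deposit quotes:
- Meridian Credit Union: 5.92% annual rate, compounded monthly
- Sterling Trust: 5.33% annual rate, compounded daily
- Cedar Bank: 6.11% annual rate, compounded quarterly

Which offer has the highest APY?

Meridian Credit Union: (1 + 0.0592/12)^12 − 1 = 6.083%
Sterling Trust: (1 + 0.0533/365)^365 − 1 = 5.474%
Cedar Bank: (1 + 0.0611/4)^4 − 1 = 6.251%
The highest effective annual rate is Cedar Bank at 6.251%.

Cedar Bank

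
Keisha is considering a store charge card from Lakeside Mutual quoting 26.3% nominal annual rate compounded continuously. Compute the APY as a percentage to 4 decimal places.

30.0827%

With continuous compounding, EAR = e^0.263 − 1.
e^0.263 = 1.300827, so EAR = 0.300827 = 30.0827%.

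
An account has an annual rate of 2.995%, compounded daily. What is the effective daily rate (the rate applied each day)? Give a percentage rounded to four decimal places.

0.0082%

With a nominal annual rate compounded daily, the periodic rate is the nominal rate divided by 365.
i = 0.02995 / 365 = 0.0000821 = 0.0082%.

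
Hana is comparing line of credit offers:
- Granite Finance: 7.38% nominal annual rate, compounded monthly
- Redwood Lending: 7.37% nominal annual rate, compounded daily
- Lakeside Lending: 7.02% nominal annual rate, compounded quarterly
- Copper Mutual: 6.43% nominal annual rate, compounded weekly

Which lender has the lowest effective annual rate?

Copper Mutual

Granite Finance: (1 + 0.0738/12)^12 − 1 = 7.635%
Redwood Lending: (1 + 0.0737/365)^365 − 1 = 7.648%
Lakeside Lending: (1 + 0.0702/4)^4 − 1 = 7.207%
Copper Mutual: (1 + 0.0643/52)^52 − 1 = 6.637%
The lowest effective annual rate is Copper Mutual at 6.637%.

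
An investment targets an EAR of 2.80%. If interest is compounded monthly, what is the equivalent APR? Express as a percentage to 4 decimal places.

(1 + r/12)^12 − 1 = 0.0280, so 1 + r/12 = 1.0280^(1/12).
r/12 = 0.002304, so r = 0.027647 = 2.7647%.

2.7647%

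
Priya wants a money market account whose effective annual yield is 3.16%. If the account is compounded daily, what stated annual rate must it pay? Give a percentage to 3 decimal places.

3.111%

(1 + r/365)^365 − 1 = 0.0316, so 1 + r/365 = 1.0316^(1/365).
r/365 = 0.000085, so r = 0.031112 = 3.111%.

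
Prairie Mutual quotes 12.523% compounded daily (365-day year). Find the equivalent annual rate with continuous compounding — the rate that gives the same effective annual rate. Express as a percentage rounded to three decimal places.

EAR = (1 + 0.12523/365)^365 − 1 = 0.133385.
Equivalent continuous rate: r = ln(1 + 0.133385) = 0.125209 = 12.521%.

12.521%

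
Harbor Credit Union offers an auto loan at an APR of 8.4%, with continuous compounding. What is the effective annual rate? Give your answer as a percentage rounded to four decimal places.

8.7629%

With continuous compounding, EAR = e^0.084 − 1.
e^0.084 = 1.087629, so EAR = 0.087629 = 8.7629%.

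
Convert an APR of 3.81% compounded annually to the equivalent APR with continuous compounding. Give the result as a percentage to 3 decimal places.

Compounded annually, EAR = nominal = 0.038100.
Equivalent continuous rate: r = ln(1 + 0.038100) = 0.037392 = 3.739%.

3.739%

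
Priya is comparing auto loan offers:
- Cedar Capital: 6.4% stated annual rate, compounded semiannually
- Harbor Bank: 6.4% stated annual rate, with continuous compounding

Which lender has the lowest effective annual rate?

Cedar Capital

Cedar Capital: (1 + 0.064/2)^2 − 1 = 6.502%
Harbor Bank: e^0.064 − 1 = 6.609%
The lowest effective annual rate is Cedar Capital at 6.502%.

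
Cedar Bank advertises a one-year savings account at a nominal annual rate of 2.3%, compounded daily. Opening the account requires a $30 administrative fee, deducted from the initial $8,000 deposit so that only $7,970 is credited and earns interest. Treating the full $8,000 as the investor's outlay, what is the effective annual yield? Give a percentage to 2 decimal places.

Value after one year: 7,970 × (1 + 0.023/365)^365 = 7,970 × 1.023266 = $8,155.43.
Effective yield on the $8,000 outlay: 8,155.43 / 8,000 − 1 = 0.019429 = 1.94%.

1.94%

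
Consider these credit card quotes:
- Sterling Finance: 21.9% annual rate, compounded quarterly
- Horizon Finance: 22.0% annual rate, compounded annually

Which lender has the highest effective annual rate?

Sterling Finance: (1 + 0.219/4)^4 − 1 = 23.765%
Horizon Finance: compounded annually, EAR = 22.000%
The highest effective annual rate is Sterling Finance at 23.765%.

Sterling Finance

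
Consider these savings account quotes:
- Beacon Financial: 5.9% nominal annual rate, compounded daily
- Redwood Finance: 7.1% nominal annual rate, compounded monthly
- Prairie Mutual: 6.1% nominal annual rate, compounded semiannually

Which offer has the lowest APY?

Beacon Financial

Beacon Financial: (1 + 0.059/365)^365 − 1 = 6.077%
Redwood Finance: (1 + 0.071/12)^12 − 1 = 7.336%
Prairie Mutual: (1 + 0.061/2)^2 − 1 = 6.193%
The lowest effective annual rate is Beacon Financial at 6.077%.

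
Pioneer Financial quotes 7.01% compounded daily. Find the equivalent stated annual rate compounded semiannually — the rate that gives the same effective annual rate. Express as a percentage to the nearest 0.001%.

EAR = (1 + 0.0701/365)^365 − 1 = 0.072608.
Solve (1 + r/2)^2 = 1.072608: r/2 = 1.072608^(1/2) − 1 = 0.035668, so r = 0.071336 = 7.134%.

7.134%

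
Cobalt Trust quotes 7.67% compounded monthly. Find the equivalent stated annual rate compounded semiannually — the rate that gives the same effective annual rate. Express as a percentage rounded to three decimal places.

7.794%

EAR = (1 + 0.0767/12)^12 − 1 = 0.079455.
Solve (1 + r/2)^2 = 1.079455: r/2 = 1.079455^(1/2) − 1 = 0.038968, so r = 0.077936 = 7.794%.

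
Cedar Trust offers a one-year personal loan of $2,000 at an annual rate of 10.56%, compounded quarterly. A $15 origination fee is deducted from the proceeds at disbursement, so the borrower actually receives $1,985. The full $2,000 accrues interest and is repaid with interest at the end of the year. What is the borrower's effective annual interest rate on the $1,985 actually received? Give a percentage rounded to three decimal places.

Amount owed after one year: 2,000 × (1 + 0.1056/4)^4 = 2,000 × 1.109856 = $2,219.71.
Effective rate on net proceeds: 2,219.71 / 1,985 − 1 = 0.118243 = 11.824%.

11.824%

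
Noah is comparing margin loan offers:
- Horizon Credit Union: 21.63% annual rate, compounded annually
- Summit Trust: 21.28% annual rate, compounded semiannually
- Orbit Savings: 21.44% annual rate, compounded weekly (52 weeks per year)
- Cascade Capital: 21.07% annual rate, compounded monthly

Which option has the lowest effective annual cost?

Horizon Credit Union: compounded annually, EAR = 21.630%
Summit Trust: (1 + 0.2128/2)^2 − 1 = 22.412%
Orbit Savings: (1 + 0.2144/52)^52 − 1 = 23.857%
Cascade Capital: (1 + 0.2107/12)^12 − 1 = 23.229%
The lowest effective annual rate is Horizon Credit Union at 21.630%.

Horizon Credit Union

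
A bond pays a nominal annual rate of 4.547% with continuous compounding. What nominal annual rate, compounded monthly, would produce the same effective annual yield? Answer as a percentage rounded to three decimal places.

EAR under continuous compounding: e^0.04547 − 1 = 0.046520.
Solve (1 + r/12)^12 = 1.046520: r/12 = 1.046520^(1/12) − 1 = 0.003796, so r = 0.045556 = 4.556%.

4.556%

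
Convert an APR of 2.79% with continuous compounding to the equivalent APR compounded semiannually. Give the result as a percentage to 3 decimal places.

2.810%

EAR under continuous compounding: e^0.0279 − 1 = 0.028293.
Solve (1 + r/2)^2 = 1.028293: r/2 = 1.028293^(1/2) − 1 = 0.014048, so r = 0.028096 = 2.810%.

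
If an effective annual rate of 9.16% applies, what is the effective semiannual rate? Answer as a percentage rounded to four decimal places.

The per-half-year rate i satisfies (1 + i)^2 = 1 + 0.0916.
i = 1.0916^(1/2) − 1 = 0.0447966 = 4.4797%.

4.4797%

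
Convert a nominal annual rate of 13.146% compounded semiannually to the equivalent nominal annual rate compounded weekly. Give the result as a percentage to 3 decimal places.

12.748%

EAR = (1 + 0.13146/2)^2 − 1 = 0.135780.
Solve (1 + r/52)^52 = 1.135780: r/52 = 1.135780^(1/52) − 1 = 0.002451, so r = 0.127476 = 12.748%.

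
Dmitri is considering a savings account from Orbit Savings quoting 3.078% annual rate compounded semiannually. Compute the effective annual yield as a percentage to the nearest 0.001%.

3.102%

EAR = (1 + 0.03078/2)^2 − 1.
= 1.031017 − 1 = 3.102%.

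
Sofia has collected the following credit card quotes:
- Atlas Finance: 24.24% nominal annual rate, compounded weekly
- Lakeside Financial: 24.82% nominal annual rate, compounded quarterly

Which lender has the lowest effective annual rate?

Lakeside Financial

Atlas Finance: (1 + 0.2424/52)^52 − 1 = 27.359%
Lakeside Financial: (1 + 0.2482/4)^4 − 1 = 27.227%
The lowest effective annual rate is Lakeside Financial at 27.227%.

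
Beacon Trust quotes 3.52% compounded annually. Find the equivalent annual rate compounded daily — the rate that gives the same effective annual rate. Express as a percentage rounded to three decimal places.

Compounded annually, EAR = nominal = 0.035200.
Solve (1 + r/365)^365 = 1.035200: r/365 = 1.035200^(1/365) − 1 = 0.000095, so r = 0.034596 = 3.460%.

3.460%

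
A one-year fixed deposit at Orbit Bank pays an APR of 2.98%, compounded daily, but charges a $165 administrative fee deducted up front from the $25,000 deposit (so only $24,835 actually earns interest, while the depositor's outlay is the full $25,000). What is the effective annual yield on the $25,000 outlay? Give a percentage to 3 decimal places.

2.345%

Value after one year: 24,835 × (1 + 0.0298/365)^365 = 24,835 × 1.030247 = $25,586.19.
Effective yield on the $25,000 outlay: 25,586.19 / 25,000 − 1 = 0.023448 = 2.345%.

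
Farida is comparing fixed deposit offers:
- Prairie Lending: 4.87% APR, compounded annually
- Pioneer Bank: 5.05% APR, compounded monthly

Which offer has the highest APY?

Prairie Lending: compounded annually, EAR = 4.870%
Pioneer Bank: (1 + 0.0505/12)^12 − 1 = 5.169%
The highest effective annual rate is Pioneer Bank at 5.169%.

Pioneer Bank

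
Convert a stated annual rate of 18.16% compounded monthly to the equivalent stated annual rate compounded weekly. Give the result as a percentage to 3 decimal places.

EAR = (1 + 0.1816/12)^12 − 1 = 0.197504.
Solve (1 + r/52)^52 = 1.197504: r/52 = 1.197504^(1/52) − 1 = 0.003472, so r = 0.180552 = 18.055%.

18.055%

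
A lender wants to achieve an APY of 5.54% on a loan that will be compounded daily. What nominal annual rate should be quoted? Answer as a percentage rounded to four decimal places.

5.3924%

(1 + r/365)^365 − 1 = 0.0554, so 1 + r/365 = 1.0554^(1/365).
r/365 = 0.000148, so r = 0.053924 = 5.3924%.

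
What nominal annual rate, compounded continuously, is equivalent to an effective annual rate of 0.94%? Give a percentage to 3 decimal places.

0.936%

Continuous: nominal r satisfies e^r − 1 = 0.0094.
r = ln(1 + 0.0094) = ln(1.0094) = 0.009356 = 0.936%.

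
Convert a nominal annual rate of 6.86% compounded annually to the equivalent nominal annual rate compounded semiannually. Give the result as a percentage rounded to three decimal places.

Compounded annually, EAR = nominal = 0.068600.
Solve (1 + r/2)^2 = 1.068600: r/2 = 1.068600^(1/2) − 1 = 0.033731, so r = 0.067462 = 6.746%.

6.746%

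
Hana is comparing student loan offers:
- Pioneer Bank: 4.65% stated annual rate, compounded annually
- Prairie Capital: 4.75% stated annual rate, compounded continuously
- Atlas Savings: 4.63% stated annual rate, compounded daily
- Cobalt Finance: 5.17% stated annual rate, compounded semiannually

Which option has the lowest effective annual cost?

Pioneer Bank

Pioneer Bank: compounded annually, EAR = 4.650%
Prairie Capital: e^0.0475 − 1 = 4.865%
Atlas Savings: (1 + 0.0463/365)^365 − 1 = 4.739%
Cobalt Finance: (1 + 0.0517/2)^2 − 1 = 5.237%
The lowest effective annual rate is Pioneer Bank at 4.650%.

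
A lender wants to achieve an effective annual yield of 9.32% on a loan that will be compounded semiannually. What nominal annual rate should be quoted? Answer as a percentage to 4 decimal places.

(1 + r/2)^2 − 1 = 0.0932, so 1 + r/2 = 1.0932^(1/2).
r/2 = 0.045562, so r = 0.091124 = 9.1124%.

9.1124%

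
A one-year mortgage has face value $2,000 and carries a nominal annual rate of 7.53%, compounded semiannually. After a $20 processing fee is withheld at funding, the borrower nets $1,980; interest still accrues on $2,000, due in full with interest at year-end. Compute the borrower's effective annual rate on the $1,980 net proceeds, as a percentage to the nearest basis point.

8.76%

Amount owed after one year: 2,000 × (1 + 0.0753/2)^2 = 2,000 × 1.076718 = $2,153.44.
Effective rate on net proceeds: 2,153.44 / 1,980 − 1 = 0.087593 = 8.76%.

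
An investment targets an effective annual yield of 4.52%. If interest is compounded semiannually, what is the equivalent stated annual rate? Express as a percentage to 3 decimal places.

4.470%

(1 + r/2)^2 − 1 = 0.0452, so 1 + r/2 = 1.0452^(1/2).
r/2 = 0.022350, so r = 0.044700 = 4.470%.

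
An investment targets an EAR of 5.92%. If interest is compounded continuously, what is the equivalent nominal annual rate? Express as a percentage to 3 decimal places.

Continuous: nominal r satisfies e^r − 1 = 0.0592.
r = ln(1 + 0.0592) = ln(1.0592) = 0.057514 = 5.751%.

5.751%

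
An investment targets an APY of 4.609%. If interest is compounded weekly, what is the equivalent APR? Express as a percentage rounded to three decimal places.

(1 + r/52)^52 − 1 = 0.04609, so 1 + r/52 = 1.04609^(1/52).
r/52 = 0.000867, so r = 0.045079 = 4.508%.

4.508%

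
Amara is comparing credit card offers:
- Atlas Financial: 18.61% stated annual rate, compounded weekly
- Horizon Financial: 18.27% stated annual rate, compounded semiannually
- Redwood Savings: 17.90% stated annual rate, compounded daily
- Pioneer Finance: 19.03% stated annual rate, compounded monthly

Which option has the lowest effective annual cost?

Horizon Financial

Atlas Financial: (1 + 0.1861/52)^52 − 1 = 20.414%
Horizon Financial: (1 + 0.1827/2)^2 − 1 = 19.104%
Redwood Savings: (1 + 0.1790/365)^365 − 1 = 19.597%
Pioneer Finance: (1 + 0.1903/12)^12 − 1 = 20.781%
The lowest effective annual rate is Horizon Financial at 19.104%.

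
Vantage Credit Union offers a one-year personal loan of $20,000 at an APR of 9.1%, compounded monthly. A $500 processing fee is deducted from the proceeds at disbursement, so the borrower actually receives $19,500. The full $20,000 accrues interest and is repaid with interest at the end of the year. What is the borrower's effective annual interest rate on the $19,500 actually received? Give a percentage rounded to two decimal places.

Amount owed after one year: 20,000 × (1 + 0.091/12)^12 = 20,000 × 1.094893 = $21,897.86.
Effective rate on net proceeds: 21,897.86 / 19,500 − 1 = 0.122967 = 12.30%.

12.30%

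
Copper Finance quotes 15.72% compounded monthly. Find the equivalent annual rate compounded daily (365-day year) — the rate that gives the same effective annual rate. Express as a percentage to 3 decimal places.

EAR = (1 + 0.1572/12)^12 − 1 = 0.169036.
Solve (1 + r/365)^365 = 1.169036: r/365 = 1.169036^(1/365) − 1 = 0.000428, so r = 0.156213 = 15.621%.

15.621%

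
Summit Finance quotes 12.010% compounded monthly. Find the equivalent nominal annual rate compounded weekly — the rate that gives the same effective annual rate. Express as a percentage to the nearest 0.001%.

EAR = (1 + 0.12010/12)^12 − 1 = 0.126937.
Solve (1 + r/52)^52 = 1.126937: r/52 = 1.126937^(1/52) − 1 = 0.002301, so r = 0.119640 = 11.964%.

11.964%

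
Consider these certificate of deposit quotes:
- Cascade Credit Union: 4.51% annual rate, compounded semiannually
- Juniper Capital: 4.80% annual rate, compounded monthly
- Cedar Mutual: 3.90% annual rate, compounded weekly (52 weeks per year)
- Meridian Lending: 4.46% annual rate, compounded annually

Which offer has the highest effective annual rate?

Cascade Credit Union: (1 + 0.0451/2)^2 − 1 = 4.561%
Juniper Capital: (1 + 0.0480/12)^12 − 1 = 4.907%
Cedar Mutual: (1 + 0.0390/52)^52 − 1 = 3.976%
Meridian Lending: compounded annually, EAR = 4.460%
The highest effective annual rate is Juniper Capital at 4.907%.

Juniper Capital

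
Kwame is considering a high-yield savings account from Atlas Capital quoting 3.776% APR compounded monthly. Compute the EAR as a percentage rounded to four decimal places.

3.8420%

EAR = (1 + 0.03776/12)^12 − 1.
= (1 + 0.003147)^12 − 1 = 1.038420 − 1 = 3.8420%.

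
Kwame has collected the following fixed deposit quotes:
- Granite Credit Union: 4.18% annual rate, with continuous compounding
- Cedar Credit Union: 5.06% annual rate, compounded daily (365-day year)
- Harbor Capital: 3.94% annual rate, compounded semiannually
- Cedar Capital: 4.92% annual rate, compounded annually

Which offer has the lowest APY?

Granite Credit Union: e^0.0418 − 1 = 4.269%
Cedar Credit Union: (1 + 0.0506/365)^365 − 1 = 5.190%
Harbor Capital: (1 + 0.0394/2)^2 − 1 = 3.979%
Cedar Capital: compounded annually, EAR = 4.920%
The lowest effective annual rate is Harbor Capital at 3.979%.

Harbor Capital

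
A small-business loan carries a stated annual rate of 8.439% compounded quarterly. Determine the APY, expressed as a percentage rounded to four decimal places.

EAR = (1 + 0.08439/4)^4 − 1.
= (1 + 0.021098)^4 − 1 = 1.087098 − 1 = 8.7098%.

8.7098%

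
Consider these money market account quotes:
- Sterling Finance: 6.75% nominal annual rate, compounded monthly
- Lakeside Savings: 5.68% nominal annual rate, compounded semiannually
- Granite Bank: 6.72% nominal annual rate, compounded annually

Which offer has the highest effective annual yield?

Sterling Finance: (1 + 0.0675/12)^12 − 1 = 6.963%
Lakeside Savings: (1 + 0.0568/2)^2 − 1 = 5.761%
Granite Bank: compounded annually, EAR = 6.720%
The highest effective annual rate is Sterling Finance at 6.963%.

Sterling Finance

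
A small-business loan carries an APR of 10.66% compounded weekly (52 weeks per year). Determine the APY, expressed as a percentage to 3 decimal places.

11.237%

EAR = (1 + 0.1066/52)^52 − 1.
= (1 + 0.002050)^52 − 1 = 1.112368 − 1 = 11.237%.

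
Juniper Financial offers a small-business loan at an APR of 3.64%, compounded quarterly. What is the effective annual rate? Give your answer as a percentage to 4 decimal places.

EAR = (1 + 0.0364/4)^4 − 1.
= (1 + 0.009100)^4 − 1 = 1.036900 − 1 = 3.6900%.

3.6900%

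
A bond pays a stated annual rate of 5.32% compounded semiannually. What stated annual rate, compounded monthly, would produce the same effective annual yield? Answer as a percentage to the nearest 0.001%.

5.262%

EAR = (1 + 0.0532/2)^2 − 1 = 0.053908.
Solve (1 + r/12)^12 = 1.053908: r/12 = 1.053908^(1/12) − 1 = 0.004385, so r = 0.052620 = 5.262%.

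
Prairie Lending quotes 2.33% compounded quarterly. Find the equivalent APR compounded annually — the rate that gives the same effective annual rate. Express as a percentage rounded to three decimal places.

2.350%

EAR = (1 + 0.0233/4)^4 − 1 = 0.023504.
Compounded annually, the equivalent nominal rate is the EAR itself: 2.350%.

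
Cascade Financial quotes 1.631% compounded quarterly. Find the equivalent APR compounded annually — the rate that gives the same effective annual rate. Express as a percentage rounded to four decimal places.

EAR = (1 + 0.01631/4)^4 − 1 = 0.016410.
Compounded annually, the equivalent nominal rate is the EAR itself: 1.6410%.

1.6410%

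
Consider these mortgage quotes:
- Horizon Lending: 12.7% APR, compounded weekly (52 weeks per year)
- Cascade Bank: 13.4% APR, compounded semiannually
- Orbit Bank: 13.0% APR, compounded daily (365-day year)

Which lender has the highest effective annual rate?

Horizon Lending: (1 + 0.127/52)^52 − 1 = 13.524%
Cascade Bank: (1 + 0.134/2)^2 − 1 = 13.849%
Orbit Bank: (1 + 0.130/365)^365 − 1 = 13.880%
The highest effective annual rate is Orbit Bank at 13.880%.

Orbit Bank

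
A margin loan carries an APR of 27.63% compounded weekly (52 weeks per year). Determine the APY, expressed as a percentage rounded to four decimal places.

31.7279%

EAR = (1 + 0.2763/52)^52 − 1.
= 1.317279 − 1 = 31.7279%.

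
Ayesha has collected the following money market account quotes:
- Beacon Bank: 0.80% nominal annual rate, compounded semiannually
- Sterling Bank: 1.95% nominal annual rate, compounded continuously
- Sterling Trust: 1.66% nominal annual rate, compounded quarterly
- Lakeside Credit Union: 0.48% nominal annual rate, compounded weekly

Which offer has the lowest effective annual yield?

Beacon Bank: (1 + 0.0080/2)^2 − 1 = 0.802%
Sterling Bank: e^0.0195 − 1 = 1.969%
Sterling Trust: (1 + 0.0166/4)^4 − 1 = 1.670%
Lakeside Credit Union: (1 + 0.0048/52)^52 − 1 = 0.481%
The lowest effective annual rate is Lakeside Credit Union at 0.481%.

Lakeside Credit Union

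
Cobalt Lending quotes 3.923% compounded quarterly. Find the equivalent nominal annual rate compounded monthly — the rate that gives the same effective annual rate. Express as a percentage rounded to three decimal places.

EAR = (1 + 0.03923/4)^4 − 1 = 0.039811.
Solve (1 + r/12)^12 = 1.039811: r/12 = 1.039811^(1/12) − 1 = 0.003259, so r = 0.039102 = 3.910%.

3.910%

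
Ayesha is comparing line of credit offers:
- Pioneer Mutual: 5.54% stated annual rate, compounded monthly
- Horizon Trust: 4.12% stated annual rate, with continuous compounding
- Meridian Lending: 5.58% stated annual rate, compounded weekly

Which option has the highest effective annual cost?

Meridian Lending

Pioneer Mutual: (1 + 0.0554/12)^12 − 1 = 5.683%
Horizon Trust: e^0.0412 − 1 = 4.206%
Meridian Lending: (1 + 0.0558/52)^52 − 1 = 5.735%
The highest effective annual rate is Meridian Lending at 5.735%.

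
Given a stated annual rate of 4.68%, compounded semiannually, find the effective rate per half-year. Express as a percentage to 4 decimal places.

2.3400%

With a nominal annual rate compounded semiannually, the periodic rate is the nominal rate divided by 2.
i = 0.0468 / 2 = 0.0234000 = 2.3400%.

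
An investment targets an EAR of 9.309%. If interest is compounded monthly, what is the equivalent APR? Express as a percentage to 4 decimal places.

8.9339%

(1 + r/12)^12 − 1 = 0.09309, so 1 + r/12 = 1.09309^(1/12).
r/12 = 0.007445, so r = 0.089339 = 8.9339%.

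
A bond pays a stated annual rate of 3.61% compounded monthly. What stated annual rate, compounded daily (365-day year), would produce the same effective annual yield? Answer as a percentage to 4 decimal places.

EAR = (1 + 0.0361/12)^12 − 1 = 0.036703.
Solve (1 + r/365)^365 = 1.036703: r/365 = 1.036703^(1/365) − 1 = 0.000099, so r = 0.036048 = 3.6048%.

3.6048%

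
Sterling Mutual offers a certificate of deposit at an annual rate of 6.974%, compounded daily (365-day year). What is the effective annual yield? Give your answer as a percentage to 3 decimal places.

EAR = (1 + 0.06974/365)^365 − 1.
= 1.072222 − 1 = 7.222%.

7.222%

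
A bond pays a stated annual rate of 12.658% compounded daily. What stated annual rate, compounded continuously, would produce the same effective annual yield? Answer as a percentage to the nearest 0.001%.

12.656%

EAR = (1 + 0.12658/365)^365 − 1 = 0.134915.
Equivalent continuous rate: r = ln(1 + 0.134915) = 0.126558 = 12.656%.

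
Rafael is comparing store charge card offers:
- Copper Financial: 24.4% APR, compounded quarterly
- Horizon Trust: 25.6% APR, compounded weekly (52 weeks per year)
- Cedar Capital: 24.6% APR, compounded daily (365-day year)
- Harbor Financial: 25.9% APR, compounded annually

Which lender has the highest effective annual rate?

Copper Financial: (1 + 0.244/4)^4 − 1 = 26.725%
Horizon Trust: (1 + 0.256/52)^52 − 1 = 29.094%
Cedar Capital: (1 + 0.246/365)^365 − 1 = 27.879%
Harbor Financial: compounded annually, EAR = 25.900%
The highest effective annual rate is Horizon Trust at 29.094%.

Horizon Trust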